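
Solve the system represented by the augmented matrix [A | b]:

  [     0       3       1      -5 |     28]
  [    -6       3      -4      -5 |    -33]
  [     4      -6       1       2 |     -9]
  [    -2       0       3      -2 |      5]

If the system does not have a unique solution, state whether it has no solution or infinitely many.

x_1 = 6, x_2 = 6, x_3 = 5, x_4 = -1

Row-reduce the augmented matrix:
Swap R1 and R2.
R1 ← R1 / (-6).
R3 ← R3 − 4·R1.
R4 ← R4 + 2·R1.
R2 ← R2 / (3).
R1 ← R1 + 1/2·R2.
R3 ← R3 + 4·R2.
R4 ← R4 + 1·R2.
R3 ← R3 / (-1/3).
R1 ← R1 − 5/6·R3.
R2 ← R2 − 1/3·R3.
R4 ← R4 − 14/3·R3.
R4 ← R4 / (-114).
R1 ← R1 + 20·R4.
R2 ← R2 + 29/3·R4.
R3 ← R3 − 24·R4.
Reading off the reduced rows gives x_1 = 6, x_2 = 6, x_3 = 5, x_4 = -1.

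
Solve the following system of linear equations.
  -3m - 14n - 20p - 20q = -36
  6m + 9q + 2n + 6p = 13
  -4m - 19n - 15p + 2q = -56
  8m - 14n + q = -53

Row-reduce the augmented matrix:
R1 ← R1 / (-3).
R2 ← R2 − 6·R1.
R3 ← R3 + 4·R1.
R4 ← R4 − 8·R1.
R2 ← R2 / (-26).
R1 ← R1 − 14/3·R2.
R3 ← R3 + 1/3·R2.
R4 ← R4 + 154/3·R2.
R3 ← R3 / (472/39).
R1 ← R1 − 22/39·R3.
R2 ← R2 − 17/13·R3.
R4 ← R4 − 538/39·R3.
R4 ← R4 / (-11449/472).
R1 ← R1 + 119/472·R4.
R2 ← R2 + 1839/944·R4.
R3 ← R3 − 2267/944·R4.
Reading off the reduced rows gives m = 2, n = 5, p = -3, q = 1.

m = 2, n = 5, p = -3, q = 1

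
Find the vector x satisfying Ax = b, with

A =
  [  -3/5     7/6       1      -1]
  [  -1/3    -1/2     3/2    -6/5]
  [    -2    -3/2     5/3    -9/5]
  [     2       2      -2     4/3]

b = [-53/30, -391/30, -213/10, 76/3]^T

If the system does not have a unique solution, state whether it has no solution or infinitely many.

Row-reduce the augmented matrix:
R1 ← R1 / (-3/5).
R2 ← R2 + 1/3·R1.
R3 ← R3 + 2·R1.
R4 ← R4 − 2·R1.
R2 ← R2 / (-31/27).
R1 ← R1 + 35/18·R2.
R3 ← R3 + 97/18·R2.
R4 ← R4 − 53/9·R2.
R3 ← R3 / (-2269/372).
R1 ← R1 + 405/124·R3.
R2 ← R2 + 51/62·R3.
R4 ← R4 − 383/62·R3.
R4 ← R4 / (-23452/34035).
R1 ← R1 − 720/2269·R4.
R2 ← R2 + 606/11345·R4.
R3 ← R3 + 8478/11345·R4.
Reading off the reduced rows gives x_1 = 1, x_2 = 5, x_3 = -6, x_4 = 1.

x_1 = 1, x_2 = 5, x_3 = -6, x_4 = 1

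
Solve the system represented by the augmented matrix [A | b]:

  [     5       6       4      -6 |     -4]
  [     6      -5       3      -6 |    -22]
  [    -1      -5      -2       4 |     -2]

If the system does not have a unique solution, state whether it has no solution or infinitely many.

Row-reduce:
R1 ← R1 / (5).
R2 ← R2 − 6·R1.
R3 ← R3 + 1·R1.
R2 ← R2 / (-61/5).
R1 ← R1 − 6/5·R2.
R3 ← R3 + 19/5·R2.
R3 ← R3 / (-39/61).
R1 ← R1 − 38/61·R3.
R2 ← R2 − 9/61·R3.
Rank is 3 with 4 unknowns, leaving x_4 free.

infinitely many solutions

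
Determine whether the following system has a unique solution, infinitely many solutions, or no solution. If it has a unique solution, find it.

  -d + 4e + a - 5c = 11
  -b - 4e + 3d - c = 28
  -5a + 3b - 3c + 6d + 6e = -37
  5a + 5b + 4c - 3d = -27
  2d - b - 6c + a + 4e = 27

Row-reduce the augmented matrix:
R3 ← R3 + 5·R1.
R4 ← R4 − 5·R1.
R5 ← R5 − 1·R1.
R2 ← R2 / (-1).
R3 ← R3 − 3·R2.
R4 ← R4 − 5·R2.
R5 ← R5 + 1·R2.
R3 ← R3 / (-31).
R1 ← R1 + 5·R3.
R2 ← R2 − 1·R3.
R4 ← R4 − 24·R3.
R4 ← R4 / (767/31).
R1 ← R1 + 81/31·R4.
R2 ← R2 + 83/31·R4.
R3 ← R3 + 10/31·R4.
R5 ← R5 / (4).
R1 ← R1 + 1026/767·R5.
R2 ← R2 − 994/767·R5.
R3 ← R3 + 638/767·R5.
R4 ← R4 + 904/767·R5.
Reading off the reduced rows gives a = 5, b = -6, c = -4, d = 2, e = -3.

a = 5, b = -6, c = -4, d = 2, e = -3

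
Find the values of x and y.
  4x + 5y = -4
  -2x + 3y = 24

Row-reduce the augmented matrix:
R1 ← R1 / (4).
R2 ← R2 + 2·R1.
R2 ← R2 / (11/2).
R1 ← R1 − 5/4·R2.
Reading off the reduced rows gives x = -6, y = 4.

x = -6, y = 4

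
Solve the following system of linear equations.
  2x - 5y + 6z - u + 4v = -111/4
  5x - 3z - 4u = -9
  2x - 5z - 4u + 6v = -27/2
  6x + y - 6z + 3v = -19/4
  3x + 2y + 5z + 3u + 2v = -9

x = -3/2, y = 5/4, z = -3/2, u = 3/2, v = -2

Row-reduce the augmented matrix:
R1 ← R1 / (2).
R2 ← R2 − 5·R1.
R3 ← R3 − 2·R1.
R4 ← R4 − 6·R1.
R5 ← R5 − 3·R1.
R2 ← R2 / (25/2).
R1 ← R1 + 5/2·R2.
R3 ← R3 − 5·R2.
R4 ← R4 − 16·R2.
R5 ← R5 − 19/2·R2.
R3 ← R3 / (-19/5).
R1 ← R1 + 3/5·R3.
R2 ← R2 + 36/25·R3.
R4 ← R4 + 24/25·R3.
R5 ← R5 − 242/25·R3.
R4 ← R4 / (105/19).
R1 ← R1 + 8/19·R4.
R2 ← R2 − 15/19·R4.
R3 ← R3 − 12/19·R4.
R5 ← R5 + 9/19·R4.
R5 ← R5 / (477/25).
R1 ← R1 + 58/75·R5.
R2 ← R2 + 17/5·R5.
R3 ← R3 + 46/25·R5.
R4 ← R4 − 31/75·R5.
Reading off the reduced rows gives x = -3/2, y = 5/4, z = -3/2, u = 3/2, v = -2.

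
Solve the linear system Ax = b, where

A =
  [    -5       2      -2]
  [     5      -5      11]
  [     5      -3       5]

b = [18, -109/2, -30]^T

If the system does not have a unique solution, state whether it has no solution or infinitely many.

Row-reduce:
R1 ← R1 / (-5).
R2 ← R2 − 5·R1.
R3 ← R3 − 5·R1.
R2 ← R2 / (-3).
R1 ← R1 + 2/5·R2.
R3 ← R3 + 1·R2.
Row 3 reduces to 0 = 1/6, a contradiction. The system is inconsistent.

no solution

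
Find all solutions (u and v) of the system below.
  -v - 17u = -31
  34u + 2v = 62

infinitely many solutions

Row-reduce:
R1 ← R1 / (-17).
R2 ← R2 − 34·R1.
Rank is 1 with 2 unknowns, leaving v free.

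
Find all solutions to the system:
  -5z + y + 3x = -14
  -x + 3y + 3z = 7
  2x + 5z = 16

x = 1/2, y = -1/2, z = 3

Row-reduce the augmented matrix:
R1 ← R1 / (3).
R2 ← R2 + 1·R1.
R3 ← R3 − 2·R1.
R2 ← R2 / (10/3).
R1 ← R1 − 1/3·R2.
R3 ← R3 + 2/3·R2.
R3 ← R3 / (43/5).
R1 ← R1 + 9/5·R3.
R2 ← R2 − 2/5·R3.
Reading off the reduced rows gives x = 1/2, y = -1/2, z = 3.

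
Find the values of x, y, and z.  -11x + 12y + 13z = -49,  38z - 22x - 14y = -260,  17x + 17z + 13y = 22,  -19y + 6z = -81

x = 3, y = 3, z = -4

Row-reduce the augmented matrix:
R1 ← R1 / (-11).
R2 ← R2 + 22·R1.
R3 ← R3 − 17·R1.
R2 ← R2 / (-38).
R1 ← R1 + 12/11·R2.
R3 ← R3 − 347/11·R2.
R4 ← R4 + 19·R2.
R3 ← R3 / (894/19).
R1 ← R1 + 29/19·R3.
R2 ← R2 + 6/19·R3.
R4 reduces to 0 = 0, so the extra equation is consistent.
Reading off the reduced rows gives x = 3, y = 3, z = -4.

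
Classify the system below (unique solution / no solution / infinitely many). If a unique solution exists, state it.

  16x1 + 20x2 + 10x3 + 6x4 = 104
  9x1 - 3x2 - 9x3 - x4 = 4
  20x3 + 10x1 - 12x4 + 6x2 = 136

infinitely many solutions

Row-reduce:
R1 ← R1 / (16).
R2 ← R2 − 9·R1.
R3 ← R3 − 10·R1.
R2 ← R2 / (-57/4).
R1 ← R1 − 5/4·R2.
R3 ← R3 + 13/2·R2.
R3 ← R3 / (388/19).
R1 ← R1 + 25/38·R3.
R2 ← R2 − 39/38·R3.
Rank is 3 with 4 unknowns, leaving x4 free.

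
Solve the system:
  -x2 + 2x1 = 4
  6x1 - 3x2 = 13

no solution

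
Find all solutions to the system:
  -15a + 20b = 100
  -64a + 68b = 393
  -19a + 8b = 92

Row-reduce:
R1 ← R1 / (-15).
R2 ← R2 + 64·R1.
R3 ← R3 + 19·R1.
R2 ← R2 / (-52/3).
R1 ← R1 + 4/3·R2.
R3 ← R3 + 52/3·R2.
Row 3 reduces to 0 = -1, a contradiction. The system is inconsistent.

no solution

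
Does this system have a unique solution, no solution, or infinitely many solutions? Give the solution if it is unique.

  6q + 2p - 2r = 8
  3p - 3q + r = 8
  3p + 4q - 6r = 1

p = 3, q = 1, r = 2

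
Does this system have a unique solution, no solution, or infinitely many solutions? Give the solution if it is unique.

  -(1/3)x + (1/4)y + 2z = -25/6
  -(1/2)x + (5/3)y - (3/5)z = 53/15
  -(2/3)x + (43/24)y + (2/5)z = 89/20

Row-reduce:
R1 ← R1 / (-1/3).
R2 ← R2 + 1/2·R1.
R3 ← R3 + 2/3·R1.
R2 ← R2 / (31/24).
R1 ← R1 + 3/4·R2.
R3 ← R3 − 31/24·R2.
Row 3 reduces to 0 = 3, a contradiction. The system is inconsistent.

no solution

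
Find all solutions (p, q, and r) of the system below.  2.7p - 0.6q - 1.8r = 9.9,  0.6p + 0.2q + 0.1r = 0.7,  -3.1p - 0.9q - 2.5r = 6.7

Row-reduce the augmented matrix:
R1 ← R1 / (27/10).
R2 ← R2 − 3/5·R1.
R3 ← R3 + 31/10·R1.
R2 ← R2 / (1/3).
R1 ← R1 + 2/9·R2.
R3 ← R3 + 143/90·R2.
R3 ← R3 / (-131/60).
R1 ← R1 + 1/3·R3.
R2 ← R2 − 3/2·R3.
Reading off the reduced rows gives p = 1, q = 3, r = -5.

p = 1, q = 3, r = -5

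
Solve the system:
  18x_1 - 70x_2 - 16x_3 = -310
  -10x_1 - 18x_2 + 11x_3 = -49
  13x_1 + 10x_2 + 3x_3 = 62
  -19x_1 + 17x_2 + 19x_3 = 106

x_1 = 1, x_2 = 4, x_3 = 3

Row-reduce the augmented matrix:
R1 ← R1 / (18).
R2 ← R2 + 10·R1.
R3 ← R3 − 13·R1.
R4 ← R4 + 19·R1.
R2 ← R2 / (-512/9).
R1 ← R1 + 35/9·R2.
R3 ← R3 − 545/9·R2.
R4 ← R4 + 512/9·R2.
R3 ← R3 / (8603/512).
R1 ← R1 + 529/512·R3.
R2 ← R2 + 19/512·R3.
R4 reduces to 0 = 0, so the extra equation is consistent.
Reading off the reduced rows gives x_1 = 1, x_2 = 4, x_3 = 3.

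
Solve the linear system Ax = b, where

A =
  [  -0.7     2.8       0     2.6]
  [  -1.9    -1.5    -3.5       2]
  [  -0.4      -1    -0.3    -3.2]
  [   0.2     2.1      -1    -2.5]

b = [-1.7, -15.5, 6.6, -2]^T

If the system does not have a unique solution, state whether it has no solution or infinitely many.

Row-reduce the augmented matrix:
R1 ← R1 / (-7/10).
R2 ← R2 + 19/10·R1.
R3 ← R3 + 2/5·R1.
R4 ← R4 − 1/5·R1.
R2 ← R2 / (-91/10).
R1 ← R1 + 4·R2.
R3 ← R3 + 13/5·R2.
R4 ← R4 − 29/10·R2.
R3 ← R3 / (7/10).
R1 ← R1 − 20/13·R3.
R2 ← R2 − 5/13·R3.
R4 ← R4 + 55/26·R3.
R4 ← R4 / (-586913/44590).
R1 ← R1 − 25110/4459·R4.
R2 ← R2 − 10418/4459·R4.
R3 ← R3 + 1588/343·R4.
Reading off the reduced rows gives x_1 = -5, x_2 = 0, x_3 = 6, x_4 = -2.

x_1 = -5, x_2 = 0, x_3 = 6, x_4 = -2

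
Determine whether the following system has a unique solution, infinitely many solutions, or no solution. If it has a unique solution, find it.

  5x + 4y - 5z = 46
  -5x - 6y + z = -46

infinitely many solutions

Row-reduce:
R1 ← R1 / (5).
R2 ← R2 + 5·R1.
R2 ← R2 / (-2).
R1 ← R1 − 4/5·R2.
Rank is 2 with 3 unknowns, leaving z free.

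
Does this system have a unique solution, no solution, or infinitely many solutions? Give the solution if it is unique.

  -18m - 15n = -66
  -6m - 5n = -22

infinitely many solutions

Row-reduce:
R1 ← R1 / (-18).
R2 ← R2 + 6·R1.
Rank is 1 with 2 unknowns, leaving n free.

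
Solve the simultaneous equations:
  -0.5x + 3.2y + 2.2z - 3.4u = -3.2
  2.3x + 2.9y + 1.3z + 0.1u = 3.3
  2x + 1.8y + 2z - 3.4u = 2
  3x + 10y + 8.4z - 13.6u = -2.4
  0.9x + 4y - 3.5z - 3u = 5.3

x = 2, y = 0, z = -1, u = 0

Row-reduce the augmented matrix:
R1 ← R1 / (-1/2).
R2 ← R2 − 23/10·R1.
R3 ← R3 − 2·R1.
R4 ← R4 − 3·R1.
R5 ← R5 − 9/10·R1.
R2 ← R2 / (881/50).
R1 ← R1 + 32/5·R2.
R3 ← R3 − 73/5·R2.
R4 ← R4 − 146/5·R2.
R5 ← R5 − 244/25·R2.
R3 ← R3 / (5891/4405).
R1 ← R1 + 222/881·R3.
R2 ← R2 − 571/881·R3.
R4 ← R4 − 11782/4405·R3.
R5 ← R5 + 51677/8810·R3.
Swap R4 and R5.
R4 ← R4 / (-109562/5891).
R1 ← R1 − 2230/5891·R4.
R2 ← R2 − 6577/5891·R4.
R3 ← R3 + 18164/5891·R4.
R5 reduces to 0 = 0, so the extra equation is consistent.
Reading off the reduced rows gives x = 2, y = 0, z = -1, u = 0.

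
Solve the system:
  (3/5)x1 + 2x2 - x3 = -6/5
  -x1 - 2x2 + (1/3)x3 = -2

infinitely many solutions

Row-reduce:
R1 ← R1 / (3/5).
R2 ← R2 + 1·R1.
R2 ← R2 / (4/3).
R1 ← R1 − 10/3·R2.
Rank is 2 with 3 unknowns, leaving x3 free.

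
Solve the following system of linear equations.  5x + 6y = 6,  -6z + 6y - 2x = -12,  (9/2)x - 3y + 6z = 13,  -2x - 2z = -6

Row-reduce:
R1 ← R1 / (5).
R2 ← R2 + 2·R1.
R3 ← R3 − 9/2·R1.
R4 ← R4 + 2·R1.
R2 ← R2 / (42/5).
R1 ← R1 − 6/5·R2.
R3 ← R3 + 42/5·R2.
R4 ← R4 − 12/5·R2.
Swap R3 and R4.
R3 ← R3 / (-2/7).
R1 ← R1 − 6/7·R3.
R2 ← R2 + 5/7·R3.
Row 4 reduces to 0 = -2, a contradiction. The system is inconsistent.

no solution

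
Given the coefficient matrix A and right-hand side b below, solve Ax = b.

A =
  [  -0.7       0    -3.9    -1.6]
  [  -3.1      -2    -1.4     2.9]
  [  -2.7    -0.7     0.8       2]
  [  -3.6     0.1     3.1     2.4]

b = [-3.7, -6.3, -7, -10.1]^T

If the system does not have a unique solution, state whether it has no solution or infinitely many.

x_1 = 4, x_2 = 2, x_3 = -1, x_4 = 3

Row-reduce the augmented matrix:
R1 ← R1 / (-7/10).
R2 ← R2 + 31/10·R1.
R3 ← R3 + 27/10·R1.
R4 ← R4 + 18/5·R1.
R2 ← R2 / (-2).
R3 ← R3 + 7/10·R2.
R4 ← R4 − 1/10·R2.
R3 ← R3 / (14403/1400).
R1 ← R1 − 39/7·R3.
R2 ← R2 + 1111/140·R3.
R4 ← R4 − 33531/1400·R3.
R4 ← R4 / (5782/24005).
R1 ← R1 + 1185/4801·R4.
R2 ← R2 + 19957/14403·R4.
R3 ← R3 − 6547/14403·R4.
Reading off the reduced rows gives x_1 = 4, x_2 = 2, x_3 = -1, x_4 = 3.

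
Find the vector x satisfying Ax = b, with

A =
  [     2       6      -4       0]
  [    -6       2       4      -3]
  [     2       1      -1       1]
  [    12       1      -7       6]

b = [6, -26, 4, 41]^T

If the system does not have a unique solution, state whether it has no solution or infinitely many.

no solution

Row-reduce:
R1 ← R1 / (2).
R2 ← R2 + 6·R1.
R3 ← R3 − 2·R1.
R4 ← R4 − 12·R1.
R2 ← R2 / (20).
R1 ← R1 − 3·R2.
R3 ← R3 + 5·R2.
R4 ← R4 + 35·R2.
R1 ← R1 + 4/5·R3.
R2 ← R2 + 2/5·R3.
R4 ← R4 − 3·R3.
Row 4 reduces to 0 = 3, a contradiction. The system is inconsistent.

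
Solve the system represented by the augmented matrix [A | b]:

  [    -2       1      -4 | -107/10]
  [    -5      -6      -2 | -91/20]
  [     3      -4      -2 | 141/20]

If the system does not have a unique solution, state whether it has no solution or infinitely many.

Row-reduce the augmented matrix:
R1 ← R1 / (-2).
R2 ← R2 + 5·R1.
R3 ← R3 − 3·R1.
R2 ← R2 / (-17/2).
R1 ← R1 + 1/2·R2.
R3 ← R3 + 5/2·R2.
R3 ← R3 / (-176/17).
R1 ← R1 − 26/17·R3.
R2 ← R2 + 16/17·R3.
Reading off the reduced rows gives x_1 = 7/4, x_2 = -6/5, x_3 = 3/2.

x_1 = 7/4, x_2 = -6/5, x_3 = 3/2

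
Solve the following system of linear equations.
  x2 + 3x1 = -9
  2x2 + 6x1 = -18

infinitely many solutions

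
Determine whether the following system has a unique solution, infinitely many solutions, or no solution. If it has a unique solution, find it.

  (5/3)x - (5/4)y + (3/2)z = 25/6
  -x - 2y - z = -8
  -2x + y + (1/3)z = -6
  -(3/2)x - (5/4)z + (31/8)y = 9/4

Row-reduce:
R1 ← R1 / (5/3).
R2 ← R2 + 1·R1.
R3 ← R3 + 2·R1.
R4 ← R4 + 3/2·R1.
R2 ← R2 / (-11/4).
R1 ← R1 + 3/4·R2.
R3 ← R3 + 1/2·R2.
R4 ← R4 − 11/4·R2.
R3 ← R3 / (71/33).
R1 ← R1 − 51/55·R3.
R2 ← R2 − 2/55·R3.
Row 4 reduces to 0 = 1/2, a contradiction. The system is inconsistent.

no solution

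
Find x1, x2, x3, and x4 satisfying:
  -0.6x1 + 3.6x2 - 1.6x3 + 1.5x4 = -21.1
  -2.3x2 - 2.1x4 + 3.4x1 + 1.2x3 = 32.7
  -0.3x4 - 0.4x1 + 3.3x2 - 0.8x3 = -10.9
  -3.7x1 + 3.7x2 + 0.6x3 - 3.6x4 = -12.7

x1 = 5, x2 = -2, x3 = 4, x4 = -3

Row-reduce the augmented matrix:
R1 ← R1 / (-3/5).
R2 ← R2 − 17/5·R1.
R3 ← R3 + 2/5·R1.
R4 ← R4 + 37/10·R1.
R2 ← R2 / (181/10).
R1 ← R1 + 6·R2.
R3 ← R3 − 9/10·R2.
R4 ← R4 + 37/2·R2.
R3 ← R3 / (1786/2715).
R1 ← R1 − 32/543·R3.
R2 ← R2 + 236/543·R3.
R4 ← R4 − 6587/2715·R3.
R4 ← R4 / (-3039/8930).
R1 ← R1 + 417/1786·R4.
R2 ← R2 + 639/893·R4.
R3 ← R3 + 8787/3572·R4.
Reading off the reduced rows gives x1 = 5, x2 = -2, x3 = 4, x4 = -3.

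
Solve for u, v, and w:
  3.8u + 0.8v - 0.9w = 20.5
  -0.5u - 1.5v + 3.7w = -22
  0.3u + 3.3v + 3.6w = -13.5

Row-reduce the augmented matrix:
R1 ← R1 / (19/5).
R2 ← R2 + 1/2·R1.
R3 ← R3 − 3/10·R1.
R2 ← R2 / (-53/38).
R1 ← R1 − 4/19·R2.
R3 ← R3 − 123/38·R2.
R3 ← R3 / (6351/530).
R1 ← R1 − 161/530·R3.
R2 ← R2 + 1361/530·R3.
Reading off the reduced rows gives u = 4, v = 1, w = -5.

u = 4, v = 1, w = -5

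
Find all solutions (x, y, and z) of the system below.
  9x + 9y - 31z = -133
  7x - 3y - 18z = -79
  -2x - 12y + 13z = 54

Row-reduce:
R1 ← R1 / (9).
R2 ← R2 − 7·R1.
R3 ← R3 + 2·R1.
R2 ← R2 / (-10).
R1 ← R1 − 1·R2.
R3 ← R3 + 10·R2.
Rank is 2 with 3 unknowns, leaving z free.

infinitely many solutions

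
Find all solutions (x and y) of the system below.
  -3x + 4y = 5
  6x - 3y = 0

Row-reduce the augmented matrix:
R1 ← R1 / (-3).
R2 ← R2 − 6·R1.
R2 ← R2 / (5).
R1 ← R1 + 4/3·R2.
Reading off the reduced rows gives x = 1, y = 2.

x = 1, y = 2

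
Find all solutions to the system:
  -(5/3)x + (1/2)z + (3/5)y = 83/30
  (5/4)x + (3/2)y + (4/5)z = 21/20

infinitely many solutions

Row-reduce:
R1 ← R1 / (-5/3).
R2 ← R2 − 5/4·R1.
R2 ← R2 / (39/20).
R1 ← R1 + 9/25·R2.
Rank is 2 with 3 unknowns, leaving z free.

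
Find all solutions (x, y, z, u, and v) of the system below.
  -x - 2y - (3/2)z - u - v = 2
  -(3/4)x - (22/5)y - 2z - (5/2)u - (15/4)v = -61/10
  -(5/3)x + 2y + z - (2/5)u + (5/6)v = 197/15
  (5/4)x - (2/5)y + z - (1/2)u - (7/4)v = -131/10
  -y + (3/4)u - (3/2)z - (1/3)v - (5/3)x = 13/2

no solution

Row-reduce:
R1 ← R1 / (-1).
R2 ← R2 + 3/4·R1.
R3 ← R3 + 5/3·R1.
R4 ← R4 − 5/4·R1.
R5 ← R5 + 5/3·R1.
R2 ← R2 / (-29/10).
R1 ← R1 − 2·R2.
R3 ← R3 − 16/3·R2.
R4 ← R4 + 29/10·R2.
R5 ← R5 − 7/3·R2.
R3 ← R3 / (329/174).
R1 ← R1 − 26/29·R3.
R2 ← R2 − 35/116·R3.
R5 ← R5 − 103/348·R3.
Swap R4 and R5.
R4 ← R4 / (8647/6580).
R1 ← R1 − 1182/1645·R4.
R2 ← R2 − 43/47·R4.
R3 ← R3 + 1698/1645·R4.
Row 5 reduces to 0 = -3, a contradiction. The system is inconsistent.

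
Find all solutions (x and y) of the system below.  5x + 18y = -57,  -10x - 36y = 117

Row-reduce:
R1 ← R1 / (5).
R2 ← R2 + 10·R1.
Row 2 reduces to 0 = 3, a contradiction. The system is inconsistent.

no solution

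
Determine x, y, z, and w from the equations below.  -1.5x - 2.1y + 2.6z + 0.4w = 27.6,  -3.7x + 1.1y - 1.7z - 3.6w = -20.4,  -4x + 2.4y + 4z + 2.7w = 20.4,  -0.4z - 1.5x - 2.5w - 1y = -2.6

x = -2, y = -6, z = 4, w = 4

Row-reduce the augmented matrix:
R1 ← R1 / (-3/2).
R2 ← R2 + 37/10·R1.
R3 ← R3 + 4·R1.
R4 ← R4 + 3/2·R1.
R2 ← R2 / (157/25).
R1 ← R1 − 7/5·R2.
R3 ← R3 − 8·R2.
R4 ← R4 − 11/10·R2.
R3 ← R3 / (17432/2355).
R1 ← R1 − 71/942·R3.
R2 ← R2 + 1217/942·R3.
R4 ← R4 + 14873/9420·R3.
R4 ← R4 / (-349981/697280).
R1 ← R1 − 47395/69728·R4.
R2 ← R2 − 40059/69728·R4.
R3 ← R3 − 35213/34864·R4.
Reading off the reduced rows gives x = -2, y = -6, z = 4, w = 4.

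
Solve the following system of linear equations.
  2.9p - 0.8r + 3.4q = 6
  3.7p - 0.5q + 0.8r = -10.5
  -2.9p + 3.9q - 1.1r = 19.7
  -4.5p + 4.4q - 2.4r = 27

p = -2, q = 3, r = -2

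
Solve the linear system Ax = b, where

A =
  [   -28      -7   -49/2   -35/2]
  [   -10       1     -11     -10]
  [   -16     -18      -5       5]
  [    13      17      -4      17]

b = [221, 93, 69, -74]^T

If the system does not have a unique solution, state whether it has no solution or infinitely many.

Row-reduce:
R1 ← R1 / (-28).
R2 ← R2 + 10·R1.
R3 ← R3 + 16·R1.
R4 ← R4 − 13·R1.
R2 ← R2 / (7/2).
R1 ← R1 − 1/4·R2.
R3 ← R3 + 14·R2.
R4 ← R4 − 55/4·R2.
Swap R3 and R4.
R3 ← R3 / (-183/28).
R1 ← R1 − 29/28·R3.
R2 ← R2 + 9/14·R3.
Row 4 reduces to 0 = -1, a contradiction. The system is inconsistent.

no solution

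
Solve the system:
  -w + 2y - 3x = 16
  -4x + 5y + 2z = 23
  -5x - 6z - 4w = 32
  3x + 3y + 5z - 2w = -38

x = -6, y = 1, z = -3, w = 4

Row-reduce the augmented matrix:
R1 ← R1 / (-3).
R2 ← R2 + 4·R1.
R3 ← R3 + 5·R1.
R4 ← R4 − 3·R1.
R2 ← R2 / (7/3).
R1 ← R1 + 2/3·R2.
R3 ← R3 + 10/3·R2.
R4 ← R4 − 5·R2.
R3 ← R3 / (-22/7).
R1 ← R1 − 4/7·R3.
R2 ← R2 − 6/7·R3.
R4 ← R4 − 5/7·R3.
R4 ← R4 / (-131/22).
R1 ← R1 − 7/11·R4.
R2 ← R2 − 5/11·R4.
R3 ← R3 − 3/22·R4.
Reading off the reduced rows gives x = -6, y = 1, z = -3, w = 4.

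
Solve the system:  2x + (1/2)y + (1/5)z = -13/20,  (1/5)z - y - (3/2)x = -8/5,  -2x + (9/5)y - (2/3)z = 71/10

x = -4/5, y = 5/2, z = -3/2

Row-reduce the augmented matrix:
R1 ← R1 / (2).
R2 ← R2 + 3/2·R1.
R3 ← R3 + 2·R1.
R2 ← R2 / (-5/8).
R1 ← R1 − 1/4·R2.
R3 ← R3 − 23/10·R2.
R3 ← R3 / (308/375).
R1 ← R1 − 6/25·R3.
R2 ← R2 + 14/25·R3.
Reading off the reduced rows gives x = -4/5, y = 5/2, z = -3/2.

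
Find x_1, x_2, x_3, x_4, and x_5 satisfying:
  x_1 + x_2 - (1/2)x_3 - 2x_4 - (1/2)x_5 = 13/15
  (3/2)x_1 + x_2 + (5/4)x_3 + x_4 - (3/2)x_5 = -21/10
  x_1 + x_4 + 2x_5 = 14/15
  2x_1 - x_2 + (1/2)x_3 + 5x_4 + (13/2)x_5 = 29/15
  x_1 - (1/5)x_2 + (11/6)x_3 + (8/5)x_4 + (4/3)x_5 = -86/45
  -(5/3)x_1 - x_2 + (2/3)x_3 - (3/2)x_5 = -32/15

x_1 = -2/5, x_2 = 1, x_3 = -6/5, x_4 = 0, x_5 = 2/3

Row-reduce the augmented matrix:
R2 ← R2 − 3/2·R1.
R3 ← R3 − 1·R1.
R4 ← R4 − 2·R1.
R5 ← R5 − 1·R1.
R6 ← R6 + 5/3·R1.
R2 ← R2 / (-1/2).
R1 ← R1 − 1·R2.
R3 ← R3 + 1·R2.
R4 ← R4 + 3·R2.
R5 ← R5 + 6/5·R2.
R6 ← R6 − 2/3·R2.
R3 ← R3 / (-7/2).
R1 ← R1 − 7/2·R3.
R2 ← R2 + 4·R3.
R4 ← R4 + 21/2·R3.
R5 ← R5 + 37/15·R3.
R6 ← R6 − 5/2·R3.
Swap R4 and R5.
R4 ← R4 / (-52/21).
R1 ← R1 − 1·R4.
R2 ← R2 + 16/7·R4.
R3 ← R3 − 10/7·R4.
R6 ← R6 + 11/7·R4.
Swap R5 and R6.
R5 ← R5 / (-1549/1560).
R1 ← R1 − 1211/520·R5.
R2 ← R2 + 497/130·R5.
R3 ← R3 + 35/52·R5.
R4 ← R4 + 171/520·R5.
R6 reduces to 0 = 0, so the extra equation is consistent.
Reading off the reduced rows gives x_1 = -2/5, x_2 = 1, x_3 = -6/5, x_4 = 0, x_5 = 2/3.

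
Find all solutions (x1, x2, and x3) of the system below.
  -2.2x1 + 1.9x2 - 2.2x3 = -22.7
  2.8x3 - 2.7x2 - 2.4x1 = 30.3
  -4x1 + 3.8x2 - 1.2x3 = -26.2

Row-reduce the augmented matrix:
R1 ← R1 / (-11/5).
R2 ← R2 + 12/5·R1.
R3 ← R3 + 4·R1.
R2 ← R2 / (-105/22).
R1 ← R1 + 19/22·R2.
R3 ← R3 − 19/55·R2.
R3 ← R3 / (8338/2625).
R1 ← R1 − 31/525·R3.
R2 ← R2 + 572/525·R3.
Reading off the reduced rows gives x1 = 0, x2 = -5, x3 = 6.

x1 = 0, x2 = -5, x3 = 6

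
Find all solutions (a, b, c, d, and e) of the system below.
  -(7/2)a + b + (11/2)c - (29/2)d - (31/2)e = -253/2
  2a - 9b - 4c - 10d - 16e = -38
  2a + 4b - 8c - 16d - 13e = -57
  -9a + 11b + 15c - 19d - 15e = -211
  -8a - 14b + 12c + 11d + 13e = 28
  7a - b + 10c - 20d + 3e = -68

no solution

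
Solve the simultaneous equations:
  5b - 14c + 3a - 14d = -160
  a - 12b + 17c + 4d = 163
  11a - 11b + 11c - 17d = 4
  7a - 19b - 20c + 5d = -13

Row-reduce the augmented matrix:
R1 ← R1 / (3).
R2 ← R2 − 1·R1.
R3 ← R3 − 11·R1.
R4 ← R4 − 7·R1.
R2 ← R2 / (-41/3).
R1 ← R1 − 5/3·R2.
R3 ← R3 + 88/3·R2.
R4 ← R4 + 92/3·R2.
R3 ← R3 / (649/41).
R1 ← R1 + 83/41·R3.
R2 ← R2 + 65/41·R3.
R4 ← R4 + 1474/41·R3.
R4 ← R4 / (3183/59).
R1 ← R1 + 1037/649·R4.
R2 ← R2 − 611/649·R4.
R3 ← R3 − 645/649·R4.
Reading off the reduced rows gives a = -6, b = -6, c = 5, d = 3.

a = -6, b = -6, c = 5, d = 3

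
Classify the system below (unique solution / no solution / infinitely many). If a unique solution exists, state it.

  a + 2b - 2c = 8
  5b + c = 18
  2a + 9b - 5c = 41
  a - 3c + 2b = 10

no solution

Row-reduce:
R3 ← R3 − 2·R1.
R4 ← R4 − 1·R1.
R2 ← R2 / (5).
R1 ← R1 − 2·R2.
R3 ← R3 − 5·R2.
R3 ← R3 / (-2).
R1 ← R1 + 12/5·R3.
R2 ← R2 − 1/5·R3.
R4 ← R4 + 1·R3.
Row 4 reduces to 0 = -3/2, a contradiction. The system is inconsistent.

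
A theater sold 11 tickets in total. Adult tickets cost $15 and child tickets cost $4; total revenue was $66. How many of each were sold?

Let a = adult tickets, c = child tickets.
  a + c = 11
  4c + 15a = 66
Row-reduce the augmented matrix:
R2 ← R2 − 15·R1.
R2 ← R2 / (-11).
R1 ← R1 − 1·R2.
Reading off the reduced rows gives a = 2, c = 9.

adult tickets: 2, child tickets: 9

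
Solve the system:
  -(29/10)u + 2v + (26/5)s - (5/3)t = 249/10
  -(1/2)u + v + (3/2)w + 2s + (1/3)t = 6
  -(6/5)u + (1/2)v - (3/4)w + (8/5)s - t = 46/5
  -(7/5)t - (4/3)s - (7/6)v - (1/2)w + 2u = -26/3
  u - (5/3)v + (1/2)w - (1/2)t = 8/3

Row-reduce:
R1 ← R1 / (-29/10).
R2 ← R2 + 1/2·R1.
R3 ← R3 + 6/5·R1.
R4 ← R4 − 2·R1.
R5 ← R5 − 1·R1.
R2 ← R2 / (19/29).
R1 ← R1 + 20/29·R2.
R3 ← R3 + 19/58·R2.
R4 ← R4 − 37/174·R2.
R5 ← R5 + 85/87·R2.
Swap R3 and R4.
R3 ← R3 / (-75/76).
R1 ← R1 − 30/19·R3.
R2 ← R2 − 87/38·R3.
R5 ← R5 − 52/19·R3.
Swap R4 and R5.
R4 ← R4 / (652/75).
R1 ← R1 − 12/5·R4.
R2 ← R2 − 152/25·R4.
R3 ← R3 + 48/25·R4.
Row 5 reduces to 0 = -1/4, a contradiction. The system is inconsistent.

no solution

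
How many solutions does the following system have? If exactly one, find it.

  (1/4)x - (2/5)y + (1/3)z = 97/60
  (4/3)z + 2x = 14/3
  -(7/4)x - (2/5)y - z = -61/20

infinitely many solutions

Row-reduce:
R1 ← R1 / (1/4).
R2 ← R2 − 2·R1.
R3 ← R3 + 7/4·R1.
R2 ← R2 / (16/5).
R1 ← R1 + 8/5·R2.
R3 ← R3 + 16/5·R2.
Rank is 2 with 3 unknowns, leaving z free.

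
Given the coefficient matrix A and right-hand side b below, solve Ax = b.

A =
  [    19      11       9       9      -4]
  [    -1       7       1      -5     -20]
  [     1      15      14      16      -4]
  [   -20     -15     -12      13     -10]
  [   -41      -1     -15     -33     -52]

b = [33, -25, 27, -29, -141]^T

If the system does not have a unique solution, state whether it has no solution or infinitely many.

Row-reduce:
R1 ← R1 / (19).
R2 ← R2 + 1·R1.
R3 ← R3 − 1·R1.
R4 ← R4 + 20·R1.
R5 ← R5 + 41·R1.
R2 ← R2 / (144/19).
R1 ← R1 − 11/19·R2.
R3 ← R3 − 274/19·R2.
R4 ← R4 + 65/19·R2.
R5 ← R5 − 432/19·R2.
R3 ← R3 / (193/18).
R1 ← R1 − 13/36·R3.
R2 ← R2 − 7/36·R3.
R4 ← R4 + 67/36·R3.
R4 ← R4 / (19007/772).
R1 ← R1 − 5/772·R4.
R2 ← R2 + 799/772·R4.
R3 ← R3 − 869/386·R4.
Rank is 4 with 5 unknowns, leaving x_5 free.

infinitely many solutions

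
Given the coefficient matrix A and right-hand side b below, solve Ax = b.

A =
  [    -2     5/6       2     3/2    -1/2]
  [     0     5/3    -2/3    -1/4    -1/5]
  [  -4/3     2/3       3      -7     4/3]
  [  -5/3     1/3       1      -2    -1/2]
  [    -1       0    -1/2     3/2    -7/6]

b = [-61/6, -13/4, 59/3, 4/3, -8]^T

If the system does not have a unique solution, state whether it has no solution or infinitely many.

Row-reduce:
R1 ← R1 / (-2).
R3 ← R3 + 4/3·R1.
R4 ← R4 + 5/3·R1.
R5 ← R5 + 1·R1.
R2 ← R2 / (5/3).
R1 ← R1 + 5/12·R2.
R3 ← R3 − 1/9·R2.
R4 ← R4 + 13/36·R2.
R5 ← R5 + 5/12·R2.
R3 ← R3 / (77/45).
R1 ← R1 + 7/6·R3.
R2 ← R2 + 2/5·R3.
R4 ← R4 + 73/90·R3.
R5 ← R5 + 5/3·R3.
R4 ← R4 / (-8733/1232).
R1 ← R1 + 1101/176·R4.
R2 ← R2 + 621/308·R4.
R3 ← R3 + 1437/308·R4.
R5 ← R5 + 8733/1232·R4.
Row 5 reduces to 0 = 1/2, a contradiction. The system is inconsistent.

no solution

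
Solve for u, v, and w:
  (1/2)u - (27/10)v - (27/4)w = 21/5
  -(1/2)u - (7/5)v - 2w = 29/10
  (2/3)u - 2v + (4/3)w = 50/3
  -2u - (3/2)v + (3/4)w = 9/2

u = 3, v = -6, w = 2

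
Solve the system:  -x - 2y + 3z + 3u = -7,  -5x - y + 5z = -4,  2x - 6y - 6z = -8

infinitely many solutions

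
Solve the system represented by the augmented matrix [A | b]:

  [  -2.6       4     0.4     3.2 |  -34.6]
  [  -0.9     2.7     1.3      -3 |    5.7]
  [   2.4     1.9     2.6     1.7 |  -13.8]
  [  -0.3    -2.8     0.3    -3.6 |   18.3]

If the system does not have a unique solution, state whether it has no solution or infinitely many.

Row-reduce the augmented matrix:
R1 ← R1 / (-13/5).
R2 ← R2 + 9/10·R1.
R3 ← R3 − 12/5·R1.
R4 ← R4 + 3/10·R1.
R2 ← R2 / (171/130).
R1 ← R1 + 20/13·R2.
R3 ← R3 − 727/130·R2.
R4 ← R4 + 212/65·R2.
R3 ← R3 / (-3367/1710).
R1 ← R1 − 206/171·R3.
R2 ← R2 − 151/171·R3.
R4 ← R4 − 5359/1710·R3.
R4 ← R4 / (101243/4810).
R1 ← R1 − 3606/481·R4.
R2 ← R2 − 3269/481·R4.
R3 ← R3 + 5403/481·R4.
Reading off the reduced rows gives x_1 = 5, x_2 = 0, x_3 = -6, x_4 = -6.

x_1 = 5, x_2 = 0, x_3 = -6, x_4 = -6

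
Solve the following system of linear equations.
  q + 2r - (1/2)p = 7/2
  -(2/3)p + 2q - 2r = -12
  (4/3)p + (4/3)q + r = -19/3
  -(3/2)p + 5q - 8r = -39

no solution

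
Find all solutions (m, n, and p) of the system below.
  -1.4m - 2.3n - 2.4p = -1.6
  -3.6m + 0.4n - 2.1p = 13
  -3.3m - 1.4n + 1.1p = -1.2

m = -2, n = 4, p = -2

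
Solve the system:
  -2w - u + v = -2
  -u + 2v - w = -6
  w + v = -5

Row-reduce:
R1 ← R1 / (-1).
R2 ← R2 + 1·R1.
R1 ← R1 + 1·R2.
R3 ← R3 − 1·R2.
Row 3 reduces to 0 = -1, a contradiction. The system is inconsistent.

no solution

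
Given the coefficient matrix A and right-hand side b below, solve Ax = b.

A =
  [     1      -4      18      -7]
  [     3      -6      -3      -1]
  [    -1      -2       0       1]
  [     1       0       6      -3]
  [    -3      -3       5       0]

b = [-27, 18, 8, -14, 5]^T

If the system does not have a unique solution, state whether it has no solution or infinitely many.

no solution

Row-reduce:
R2 ← R2 − 3·R1.
R3 ← R3 + 1·R1.
R4 ← R4 − 1·R1.
R5 ← R5 + 3·R1.
R2 ← R2 / (6).
R1 ← R1 + 4·R2.
R3 ← R3 + 6·R2.
R4 ← R4 − 4·R2.
R5 ← R5 + 15·R2.
R3 ← R3 / (-39).
R1 ← R1 + 20·R3.
R2 ← R2 + 19/2·R3.
R4 ← R4 − 26·R3.
R5 ← R5 + 167/2·R3.
Swap R4 and R5.
R4 ← R4 / (-38/39).
R1 ← R1 + 11/13·R4.
R2 ← R2 + 1/13·R4.
R3 ← R3 + 14/39·R4.
Row 5 reduces to 0 = 1/3, a contradiction. The system is inconsistent.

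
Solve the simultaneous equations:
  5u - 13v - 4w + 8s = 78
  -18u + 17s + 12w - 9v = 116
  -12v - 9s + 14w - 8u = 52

infinitely many solutions

Row-reduce:
R1 ← R1 / (5).
R2 ← R2 + 18·R1.
R3 ← R3 + 8·R1.
R2 ← R2 / (-279/5).
R1 ← R1 + 13/5·R2.
R3 ← R3 + 164/5·R2.
R3 ← R3 / (838/93).
R1 ← R1 + 64/93·R3.
R2 ← R2 − 4/93·R3.
Rank is 3 with 4 unknowns, leaving s free.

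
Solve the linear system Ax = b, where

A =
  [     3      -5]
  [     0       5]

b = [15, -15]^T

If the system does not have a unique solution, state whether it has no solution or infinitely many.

Row-reduce the augmented matrix:
R1 ← R1 / (3).
R2 ← R2 / (5).
R1 ← R1 + 5/3·R2.
Reading off the reduced rows gives x_1 = 0, x_2 = -3.

x_1 = 0, x_2 = -3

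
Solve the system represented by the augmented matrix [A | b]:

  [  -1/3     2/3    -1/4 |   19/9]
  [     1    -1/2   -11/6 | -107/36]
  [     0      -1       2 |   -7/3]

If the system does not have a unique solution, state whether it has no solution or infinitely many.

Row-reduce the augmented matrix:
R1 ← R1 / (-1/3).
R2 ← R2 − 1·R1.
R2 ← R2 / (3/2).
R1 ← R1 + 2·R2.
R3 ← R3 + 1·R2.
R3 ← R3 / (5/18).
R1 ← R1 + 97/36·R3.
R2 ← R2 + 31/18·R3.
Reading off the reduced rows gives x_1 = -11/4, x_2 = 5/3, x_3 = -1/3.

x_1 = -11/4, x_2 = 5/3, x_3 = -1/3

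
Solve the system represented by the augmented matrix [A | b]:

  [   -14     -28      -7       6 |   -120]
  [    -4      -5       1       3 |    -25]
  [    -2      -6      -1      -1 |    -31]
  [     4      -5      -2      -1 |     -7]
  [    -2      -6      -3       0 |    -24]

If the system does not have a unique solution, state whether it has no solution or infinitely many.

Row-reduce:
R1 ← R1 / (-14).
R2 ← R2 + 4·R1.
R3 ← R3 + 2·R1.
R4 ← R4 − 4·R1.
R5 ← R5 + 2·R1.
R2 ← R2 / (3).
R1 ← R1 − 2·R2.
R3 ← R3 + 2·R2.
R4 ← R4 + 13·R2.
R5 ← R5 + 2·R2.
R3 ← R3 / (2).
R1 ← R1 + 3/2·R3.
R2 ← R2 − 1·R3.
R4 ← R4 − 9·R3.
R4 ← R4 / (151/14).
R1 ← R1 + 57/28·R4.
R2 ← R2 − 13/14·R4.
R3 ← R3 + 1/2·R4.
Row 5 reduces to 0 = -2/3, a contradiction. The system is inconsistent.

no solution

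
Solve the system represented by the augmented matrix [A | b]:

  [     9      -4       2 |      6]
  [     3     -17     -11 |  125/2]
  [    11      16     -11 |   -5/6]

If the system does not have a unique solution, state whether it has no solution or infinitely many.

Row-reduce the augmented matrix:
R1 ← R1 / (9).
R2 ← R2 − 3·R1.
R3 ← R3 − 11·R1.
R2 ← R2 / (-47/3).
R1 ← R1 + 4/9·R2.
R3 ← R3 − 188/9·R2.
R3 ← R3 / (-29).
R1 ← R1 − 26/47·R3.
R2 ← R2 − 35/47·R3.
Reading off the reduced rows gives x_1 = 1/3, x_2 = -2, x_3 = -5/2.

x_1 = 1/3, x_2 = -2, x_3 = -5/2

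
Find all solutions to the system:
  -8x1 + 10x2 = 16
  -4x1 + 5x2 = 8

infinitely many solutions

Row-reduce:
R1 ← R1 / (-8).
R2 ← R2 + 4·R1.
Rank is 1 with 2 unknowns, leaving x2 free.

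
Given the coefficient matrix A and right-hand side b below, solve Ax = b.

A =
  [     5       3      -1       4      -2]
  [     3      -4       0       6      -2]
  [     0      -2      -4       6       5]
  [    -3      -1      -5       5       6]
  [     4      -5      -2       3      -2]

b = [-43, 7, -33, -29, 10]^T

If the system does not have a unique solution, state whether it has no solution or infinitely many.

Row-reduce the augmented matrix:
R1 ← R1 / (5).
R2 ← R2 − 3·R1.
R4 ← R4 + 3·R1.
R5 ← R5 − 4·R1.
R2 ← R2 / (-29/5).
R1 ← R1 − 3/5·R2.
R3 ← R3 + 2·R2.
R4 ← R4 − 4/5·R2.
R5 ← R5 + 37/5·R2.
R3 ← R3 / (-122/29).
R1 ← R1 + 4/29·R3.
R2 ← R2 + 3/29·R3.
R4 ← R4 + 160/29·R3.
R5 ← R5 + 57/29·R3.
R4 ← R4 / (101/61).
R1 ← R1 − 62/61·R4.
R2 ← R2 + 45/61·R4.
R3 ← R3 + 69/61·R4.
R5 ← R5 + 428/61·R4.
R5 ← R5 / (-2281/202).
R1 ← R1 − 72/101·R5.
R2 ← R2 + 199/202·R5.
R3 ← R3 + 561/202·R5.
R4 ← R4 + 136/101·R5.
Reading off the reduced rows gives x_1 = -5, x_2 = -6, x_3 = 2, x_4 = -2, x_5 = -5.

x_1 = -5, x_2 = -6, x_3 = 2, x_4 = -2, x_5 = -5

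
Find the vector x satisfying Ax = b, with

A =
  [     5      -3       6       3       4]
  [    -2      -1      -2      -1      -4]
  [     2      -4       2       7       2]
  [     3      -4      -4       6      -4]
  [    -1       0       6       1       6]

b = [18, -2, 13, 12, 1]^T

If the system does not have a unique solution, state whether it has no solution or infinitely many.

Row-reduce:
R1 ← R1 / (5).
R2 ← R2 + 2·R1.
R3 ← R3 − 2·R1.
R4 ← R4 − 3·R1.
R5 ← R5 + 1·R1.
R2 ← R2 / (-11/5).
R1 ← R1 + 3/5·R2.
R3 ← R3 + 14/5·R2.
R4 ← R4 + 11/5·R2.
R5 ← R5 + 3/5·R2.
R3 ← R3 / (-10/11).
R1 ← R1 − 12/11·R3.
R2 ← R2 + 2/11·R3.
R4 ← R4 + 8·R3.
R5 ← R5 − 78/11·R3.
R4 ← R4 / (-224/5).
R1 ← R1 − 36/5·R4.
R2 ← R2 + 6/5·R4.
R3 ← R3 + 61/10·R4.
R5 ← R5 − 224/5·R4.
Rank is 4 with 5 unknowns, leaving x_5 free.

infinitely many solutions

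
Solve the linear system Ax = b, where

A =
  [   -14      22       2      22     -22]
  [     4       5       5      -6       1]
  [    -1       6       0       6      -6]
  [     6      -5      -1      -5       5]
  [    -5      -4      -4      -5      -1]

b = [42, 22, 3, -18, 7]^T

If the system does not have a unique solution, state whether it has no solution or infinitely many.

infinitely many solutions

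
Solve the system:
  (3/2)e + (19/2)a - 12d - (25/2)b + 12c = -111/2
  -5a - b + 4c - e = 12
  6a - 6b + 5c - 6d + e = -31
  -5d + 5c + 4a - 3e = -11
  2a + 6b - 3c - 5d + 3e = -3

no solution

Row-reduce:
R1 ← R1 / (19/2).
R2 ← R2 + 5·R1.
R3 ← R3 − 6·R1.
R4 ← R4 − 4·R1.
R5 ← R5 − 2·R1.
R2 ← R2 / (-144/19).
R1 ← R1 + 25/19·R2.
R3 ← R3 − 36/19·R2.
R4 ← R4 − 100/19·R2.
R5 ← R5 − 164/19·R2.
Swap R3 and R4.
R3 ← R3 / (64/9).
R1 ← R1 + 19/36·R3.
R2 ← R2 + 49/36·R3.
R5 ← R5 − 56/9·R3.
Swap R4 and R5.
R4 ← R4 / (-47/8).
R1 ← R1 + 125/256·R4.
R2 ← R2 − 1/256·R4.
R3 ← R3 + 39/64·R4.
Row 5 reduces to 0 = -1/4, a contradiction. The system is inconsistent.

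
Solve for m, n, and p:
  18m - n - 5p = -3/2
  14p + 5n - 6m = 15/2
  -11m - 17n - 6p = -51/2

Row-reduce the augmented matrix:
R1 ← R1 / (18).
R2 ← R2 + 6·R1.
R3 ← R3 + 11·R1.
R2 ← R2 / (14/3).
R1 ← R1 + 1/18·R2.
R3 ← R3 + 317/18·R2.
R3 ← R3 / (3149/84).
R1 ← R1 + 11/84·R3.
R2 ← R2 − 37/14·R3.
Reading off the reduced rows gives m = 0, n = 3/2, p = 0.

m = 0, n = 3/2, p = 0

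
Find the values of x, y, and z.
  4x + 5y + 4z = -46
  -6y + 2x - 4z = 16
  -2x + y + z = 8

x = -6, y = -6, z = 2

Row-reduce the augmented matrix:
R1 ← R1 / (4).
R2 ← R2 − 2·R1.
R3 ← R3 + 2·R1.
R2 ← R2 / (-17/2).
R1 ← R1 − 5/4·R2.
R3 ← R3 − 7/2·R2.
R3 ← R3 / (9/17).
R1 ← R1 − 2/17·R3.
R2 ← R2 − 12/17·R3.
Reading off the reduced rows gives x = -6, y = -6, z = 2.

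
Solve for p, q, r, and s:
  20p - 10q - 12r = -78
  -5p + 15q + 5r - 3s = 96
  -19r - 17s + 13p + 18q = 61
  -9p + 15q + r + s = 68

Row-reduce the augmented matrix:
R1 ← R1 / (20).
R2 ← R2 + 5·R1.
R3 ← R3 − 13·R1.
R4 ← R4 + 9·R1.
R2 ← R2 / (25/2).
R1 ← R1 + 1/2·R2.
R3 ← R3 − 49/2·R2.
R4 ← R4 − 21/2·R2.
R3 ← R3 / (-378/25).
R1 ← R1 + 13/25·R3.
R2 ← R2 − 4/25·R3.
R4 ← R4 + 152/25·R3.
R4 ← R4 / (7552/945).
R1 ← R1 − 248/945·R4.
R2 ← R2 + 338/945·R4.
R3 ← R3 − 139/189·R4.
Reading off the reduced rows gives p = 1, q = 5, r = 4, s = -2.

p = 1, q = 5, r = 4, s = -2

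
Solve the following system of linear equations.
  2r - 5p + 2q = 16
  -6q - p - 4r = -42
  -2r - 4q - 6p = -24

no solution

Row-reduce:
R1 ← R1 / (-5).
R2 ← R2 + 1·R1.
R3 ← R3 + 6·R1.
R2 ← R2 / (-32/5).
R1 ← R1 + 2/5·R2.
R3 ← R3 + 32/5·R2.
Row 3 reduces to 0 = 2, a contradiction. The system is inconsistent.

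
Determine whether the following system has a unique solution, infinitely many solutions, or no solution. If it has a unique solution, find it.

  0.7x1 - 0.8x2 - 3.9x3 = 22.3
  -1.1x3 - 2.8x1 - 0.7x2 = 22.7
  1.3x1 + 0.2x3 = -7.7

Row-reduce the augmented matrix:
R1 ← R1 / (7/10).
R2 ← R2 + 14/5·R1.
R3 ← R3 − 13/10·R1.
R2 ← R2 / (-39/10).
R1 ← R1 + 8/7·R2.
R3 ← R3 − 52/35·R2.
R3 ← R3 / (227/210).
R1 ← R1 + 185/273·R3.
R2 ← R2 − 167/39·R3.
Reading off the reduced rows gives x1 = -5, x2 = -3, x3 = -6.

x1 = -5, x2 = -3, x3 = -6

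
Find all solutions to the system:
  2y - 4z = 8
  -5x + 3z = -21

infinitely many solutions

Row-reduce:
Swap R1 and R2.
R1 ← R1 / (-5).
R2 ← R2 / (2).
Rank is 2 with 3 unknowns, leaving z free.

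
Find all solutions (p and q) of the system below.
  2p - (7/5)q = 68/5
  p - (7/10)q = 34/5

infinitely many solutions

Row-reduce:
R1 ← R1 / (2).
R2 ← R2 − 1·R1.
Rank is 1 with 2 unknowns, leaving q free.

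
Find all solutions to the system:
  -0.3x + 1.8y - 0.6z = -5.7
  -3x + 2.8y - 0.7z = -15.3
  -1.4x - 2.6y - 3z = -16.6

x = 3, y = -1, z = 5

Row-reduce the augmented matrix:
R1 ← R1 / (-3/10).
R2 ← R2 + 3·R1.
R3 ← R3 + 7/5·R1.
R2 ← R2 / (-76/5).
R1 ← R1 + 6·R2.
R3 ← R3 + 11·R2.
R3 ← R3 / (-3067/760).
R1 ← R1 + 7/76·R3.
R2 ← R2 + 53/152·R3.
Reading off the reduced rows gives x = 3, y = -1, z = 5.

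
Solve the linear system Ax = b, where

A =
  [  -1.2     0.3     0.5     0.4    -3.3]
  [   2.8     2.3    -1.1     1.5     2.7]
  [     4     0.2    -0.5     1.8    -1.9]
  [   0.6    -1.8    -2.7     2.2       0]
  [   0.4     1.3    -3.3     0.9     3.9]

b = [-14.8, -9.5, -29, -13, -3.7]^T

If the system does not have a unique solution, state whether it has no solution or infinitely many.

x_1 = -3, x_2 = -4, x_3 = 6, x_4 = -1, x_5 = 6

Row-reduce the augmented matrix:
R1 ← R1 / (-6/5).
R2 ← R2 − 14/5·R1.
R3 ← R3 − 4·R1.
R4 ← R4 − 3/5·R1.
R5 ← R5 − 2/5·R1.
R2 ← R2 / (3).
R1 ← R1 + 1/4·R2.
R3 ← R3 − 6/5·R2.
R4 ← R4 + 33/20·R2.
R5 ← R5 − 7/5·R2.
R3 ← R3 / (57/50).
R1 ← R1 + 37/90·R3.
R2 ← R2 − 1/45·R3.
R4 ← R4 + 181/75·R3.
R5 ← R5 + 712/225·R3.
R4 ← R4 / (18949/2280).
R1 ← R1 − 887/1368·R4.
R2 ← R2 − 263/342·R4.
R3 ← R3 − 36/19·R4.
R5 ← R5 − 5039/855·R4.
R5 ← R5 / (-4809181/852705).
R1 ← R1 − 186239/341082·R5.
R2 ← R2 − 185554/170541·R5.
R3 ← R3 + 187463/56847·R5.
R4 ← R4 + 187928/56847·R5.
Reading off the reduced rows gives x_1 = -3, x_2 = -4, x_3 = 6, x_4 = -1, x_5 = 6.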